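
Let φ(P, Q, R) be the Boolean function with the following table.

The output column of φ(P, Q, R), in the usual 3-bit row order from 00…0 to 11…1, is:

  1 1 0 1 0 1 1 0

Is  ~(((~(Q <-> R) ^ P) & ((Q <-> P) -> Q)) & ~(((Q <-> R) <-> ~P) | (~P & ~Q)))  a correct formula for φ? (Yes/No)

Yes

Test each input against both φ and the formula:
  P=0, Q=0, R=0: formula gives 1, φ = 1 ✓
  P=0, Q=0, R=1: formula gives 1, φ = 1 ✓
  P=0, Q=1, R=0: formula gives 0, φ = 0 ✓
  P=0, Q=1, R=1: formula gives 1, φ = 1 ✓
  P=1, Q=0, R=0: formula gives 0, φ = 0 ✓
  … (the remaining 3 rows also agree.)
No disagreement on any input; they are logically equivalent.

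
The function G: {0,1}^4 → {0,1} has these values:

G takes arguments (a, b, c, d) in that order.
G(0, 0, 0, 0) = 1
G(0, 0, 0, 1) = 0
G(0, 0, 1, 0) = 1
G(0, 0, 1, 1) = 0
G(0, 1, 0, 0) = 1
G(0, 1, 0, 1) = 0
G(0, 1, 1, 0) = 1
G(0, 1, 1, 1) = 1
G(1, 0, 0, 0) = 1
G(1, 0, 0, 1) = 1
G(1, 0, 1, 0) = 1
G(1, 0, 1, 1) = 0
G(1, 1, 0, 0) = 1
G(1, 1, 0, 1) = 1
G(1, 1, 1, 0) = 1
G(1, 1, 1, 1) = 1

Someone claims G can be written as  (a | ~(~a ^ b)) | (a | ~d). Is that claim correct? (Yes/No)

Evaluate (a | ~(~a ^ b)) | (a | ~d) on each row and compare to G:
  a=0, b=0, c=0, d=0: formula gives 1, G = 1 ✓
  a=0, b=0, c=0, d=1: formula gives 0, G = 0 ✓
  a=0, b=0, c=1, d=0: formula gives 1, G = 1 ✓
  a=0, b=0, c=1, d=1: formula gives 0, G = 0 ✓
  …
  a=0, b=1, c=0, d=1: formula gives 1, but G = 0 ✗
Row (0,1,0,1) is a counterexample, so the formula is not equivalent to G.

No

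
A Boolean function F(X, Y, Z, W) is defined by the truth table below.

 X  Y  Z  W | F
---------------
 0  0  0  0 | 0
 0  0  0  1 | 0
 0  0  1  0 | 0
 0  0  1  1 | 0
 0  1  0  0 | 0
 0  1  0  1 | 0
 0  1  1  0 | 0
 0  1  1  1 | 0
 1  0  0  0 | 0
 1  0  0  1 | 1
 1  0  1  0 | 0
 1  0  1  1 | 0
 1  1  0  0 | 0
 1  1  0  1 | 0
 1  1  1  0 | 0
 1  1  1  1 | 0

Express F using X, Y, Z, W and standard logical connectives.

F is 1 on exactly one input, (1,0,0,1), whose minterm is X·¬Y·¬Z·W. So F is just that conjunction.

F(X, Y, Z, W) = ((X & ~Y) & ~Z) & W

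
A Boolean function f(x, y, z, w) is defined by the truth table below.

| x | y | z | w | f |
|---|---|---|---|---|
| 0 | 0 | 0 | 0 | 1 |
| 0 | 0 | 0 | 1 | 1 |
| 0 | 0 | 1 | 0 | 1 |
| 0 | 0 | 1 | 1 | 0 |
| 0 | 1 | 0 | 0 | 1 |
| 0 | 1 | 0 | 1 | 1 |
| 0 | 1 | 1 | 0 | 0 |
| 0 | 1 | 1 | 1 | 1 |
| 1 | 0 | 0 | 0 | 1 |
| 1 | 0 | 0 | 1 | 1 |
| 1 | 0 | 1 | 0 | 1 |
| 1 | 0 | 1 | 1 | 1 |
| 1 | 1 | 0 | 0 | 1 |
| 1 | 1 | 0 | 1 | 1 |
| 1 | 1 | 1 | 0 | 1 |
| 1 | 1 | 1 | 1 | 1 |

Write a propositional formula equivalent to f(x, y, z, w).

f(x, y, z, w) = ¬((((¬x ∧ ¬y) ∧ z) ∧ w) ∨ (((¬x ∧ y) ∧ z) ∧ ¬w))

f is 0 on only 2 rows — (0,0,1,1), (0,1,1,0). Writing each as a minterm (¬x·¬y·z·w, ¬x·y·z·¬w) and OR-ing them characterizes exactly where f=0, so f is the negation of that disjunction.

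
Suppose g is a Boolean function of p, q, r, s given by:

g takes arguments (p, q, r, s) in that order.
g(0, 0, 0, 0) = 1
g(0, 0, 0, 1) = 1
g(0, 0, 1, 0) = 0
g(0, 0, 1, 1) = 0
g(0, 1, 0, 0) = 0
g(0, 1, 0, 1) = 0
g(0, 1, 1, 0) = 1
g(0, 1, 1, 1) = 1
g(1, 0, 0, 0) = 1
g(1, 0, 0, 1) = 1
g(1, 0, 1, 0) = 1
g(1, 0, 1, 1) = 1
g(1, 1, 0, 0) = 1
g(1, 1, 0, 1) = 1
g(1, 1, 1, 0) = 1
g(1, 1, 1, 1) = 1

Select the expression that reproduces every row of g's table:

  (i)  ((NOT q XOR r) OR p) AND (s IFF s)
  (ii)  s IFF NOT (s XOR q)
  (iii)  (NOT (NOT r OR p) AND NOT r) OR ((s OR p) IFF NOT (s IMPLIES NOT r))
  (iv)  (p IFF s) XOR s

i

(ii): at (0,0,0,0) it gives 0, but g = 1 — eliminated.
(iii): at (0,0,0,1) it gives 0, but g = 1 — eliminated.
(iv): at (0,0,1,0) it gives 1, but g = 0 — eliminated.
Only (i) survives; checking it on all 16 rows confirms it matches g.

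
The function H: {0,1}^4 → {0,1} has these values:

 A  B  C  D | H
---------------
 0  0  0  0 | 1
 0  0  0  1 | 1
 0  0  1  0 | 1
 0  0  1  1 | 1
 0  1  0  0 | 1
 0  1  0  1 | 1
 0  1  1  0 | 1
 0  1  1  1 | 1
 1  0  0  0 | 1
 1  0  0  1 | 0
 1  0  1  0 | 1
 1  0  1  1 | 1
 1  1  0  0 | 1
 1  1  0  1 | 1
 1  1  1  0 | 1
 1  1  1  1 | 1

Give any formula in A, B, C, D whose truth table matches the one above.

H is 0 on exactly one input, (1,0,0,1), whose minterm is A·¬B·¬C·D. So H is the negation of that single conjunction.

H(A, B, C, D) = NOT (((A AND NOT B) AND NOT C) AND D)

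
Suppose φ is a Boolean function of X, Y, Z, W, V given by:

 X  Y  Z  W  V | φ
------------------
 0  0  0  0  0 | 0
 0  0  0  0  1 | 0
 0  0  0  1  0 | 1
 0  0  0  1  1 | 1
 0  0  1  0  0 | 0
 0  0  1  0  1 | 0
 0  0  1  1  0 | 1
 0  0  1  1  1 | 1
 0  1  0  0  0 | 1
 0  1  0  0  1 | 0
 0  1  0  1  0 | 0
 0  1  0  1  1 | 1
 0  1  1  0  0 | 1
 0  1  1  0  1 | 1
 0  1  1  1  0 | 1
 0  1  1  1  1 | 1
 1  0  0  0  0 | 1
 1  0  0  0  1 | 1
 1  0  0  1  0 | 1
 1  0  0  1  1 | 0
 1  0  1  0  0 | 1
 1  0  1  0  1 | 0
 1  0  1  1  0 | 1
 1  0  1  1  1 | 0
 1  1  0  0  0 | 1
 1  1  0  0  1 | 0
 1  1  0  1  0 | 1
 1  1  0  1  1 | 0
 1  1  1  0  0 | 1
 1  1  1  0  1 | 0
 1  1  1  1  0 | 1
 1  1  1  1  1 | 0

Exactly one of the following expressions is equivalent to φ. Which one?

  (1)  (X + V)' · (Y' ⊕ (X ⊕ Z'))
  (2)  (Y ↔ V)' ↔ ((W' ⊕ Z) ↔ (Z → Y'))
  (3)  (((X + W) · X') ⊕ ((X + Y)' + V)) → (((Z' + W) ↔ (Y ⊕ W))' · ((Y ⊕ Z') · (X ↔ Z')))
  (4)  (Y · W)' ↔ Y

3

(1): at (0,0,0,1,0) it gives 0, but φ = 1 — eliminated.
(2): at (0,0,0,0,1) it gives 1, but φ = 0 — eliminated.
(4): at (0,0,0,1,0) it gives 0, but φ = 1 — eliminated.
(3) is the remaining candidate, and it agrees with φ on all 32 inputs.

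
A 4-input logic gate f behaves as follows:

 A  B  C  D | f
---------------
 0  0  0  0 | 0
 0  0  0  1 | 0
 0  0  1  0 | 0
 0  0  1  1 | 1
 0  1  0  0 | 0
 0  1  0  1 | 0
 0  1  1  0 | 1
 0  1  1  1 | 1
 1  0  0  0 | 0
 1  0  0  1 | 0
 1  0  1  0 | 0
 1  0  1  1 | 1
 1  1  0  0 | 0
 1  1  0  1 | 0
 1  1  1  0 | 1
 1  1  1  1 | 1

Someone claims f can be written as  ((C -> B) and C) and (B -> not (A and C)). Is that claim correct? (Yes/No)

No

Test each input against both f and the formula:
  A=0, B=0, C=0, D=0: formula gives 0, f = 0 ✓
  A=0, B=0, C=0, D=1: formula gives 0, f = 0 ✓
  A=0, B=0, C=1, D=0: formula gives 0, f = 0 ✓
  A=0, B=0, C=1, D=1: formula gives 0, but f = 1 ✗
Since they disagree at (0,0,1,1), the expression is not a correct formula for f.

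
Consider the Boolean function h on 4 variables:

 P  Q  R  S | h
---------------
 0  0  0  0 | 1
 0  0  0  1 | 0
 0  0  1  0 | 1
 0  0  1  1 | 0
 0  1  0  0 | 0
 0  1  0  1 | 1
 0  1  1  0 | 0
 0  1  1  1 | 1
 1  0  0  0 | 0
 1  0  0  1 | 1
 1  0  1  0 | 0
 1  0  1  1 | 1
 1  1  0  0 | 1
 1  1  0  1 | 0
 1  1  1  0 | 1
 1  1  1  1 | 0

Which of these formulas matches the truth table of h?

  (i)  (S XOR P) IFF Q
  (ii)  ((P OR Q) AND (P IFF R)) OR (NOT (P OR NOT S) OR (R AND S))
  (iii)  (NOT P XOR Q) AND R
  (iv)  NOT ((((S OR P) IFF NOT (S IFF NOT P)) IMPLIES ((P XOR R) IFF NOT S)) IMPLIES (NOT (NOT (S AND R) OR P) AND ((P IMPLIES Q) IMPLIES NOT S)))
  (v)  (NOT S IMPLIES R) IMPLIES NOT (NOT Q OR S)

i

(ii) fails at (0,0,0,0): the formula yields 0, h is 1.
(iii) fails at (0,0,0,0): the formula yields 0, h is 1.
(iv) fails at (0,0,0,1): the formula yields 1, h is 0.
(v) fails at (0,0,1,0): the formula yields 0, h is 1.
That leaves (i). Evaluating it on every row reproduces the table of h exactly.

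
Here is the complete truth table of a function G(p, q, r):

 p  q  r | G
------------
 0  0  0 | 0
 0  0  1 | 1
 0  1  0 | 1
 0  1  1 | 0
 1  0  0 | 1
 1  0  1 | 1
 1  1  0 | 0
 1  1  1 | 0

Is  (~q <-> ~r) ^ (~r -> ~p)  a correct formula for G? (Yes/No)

Yes

Evaluate (~q <-> ~r) ^ (~r -> ~p) on each row and compare to G:
  p=0, q=0, r=0: formula gives 0, G = 0 ✓
  p=0, q=0, r=1: formula gives 1, G = 1 ✓
  p=0, q=1, r=0: formula gives 1, G = 1 ✓
  p=0, q=1, r=1: formula gives 0, G = 0 ✓
  p=1, q=0, r=0: formula gives 1, G = 1 ✓
  …and likewise for the remaining 3 rows.
Every row agrees, so the formula is equivalent.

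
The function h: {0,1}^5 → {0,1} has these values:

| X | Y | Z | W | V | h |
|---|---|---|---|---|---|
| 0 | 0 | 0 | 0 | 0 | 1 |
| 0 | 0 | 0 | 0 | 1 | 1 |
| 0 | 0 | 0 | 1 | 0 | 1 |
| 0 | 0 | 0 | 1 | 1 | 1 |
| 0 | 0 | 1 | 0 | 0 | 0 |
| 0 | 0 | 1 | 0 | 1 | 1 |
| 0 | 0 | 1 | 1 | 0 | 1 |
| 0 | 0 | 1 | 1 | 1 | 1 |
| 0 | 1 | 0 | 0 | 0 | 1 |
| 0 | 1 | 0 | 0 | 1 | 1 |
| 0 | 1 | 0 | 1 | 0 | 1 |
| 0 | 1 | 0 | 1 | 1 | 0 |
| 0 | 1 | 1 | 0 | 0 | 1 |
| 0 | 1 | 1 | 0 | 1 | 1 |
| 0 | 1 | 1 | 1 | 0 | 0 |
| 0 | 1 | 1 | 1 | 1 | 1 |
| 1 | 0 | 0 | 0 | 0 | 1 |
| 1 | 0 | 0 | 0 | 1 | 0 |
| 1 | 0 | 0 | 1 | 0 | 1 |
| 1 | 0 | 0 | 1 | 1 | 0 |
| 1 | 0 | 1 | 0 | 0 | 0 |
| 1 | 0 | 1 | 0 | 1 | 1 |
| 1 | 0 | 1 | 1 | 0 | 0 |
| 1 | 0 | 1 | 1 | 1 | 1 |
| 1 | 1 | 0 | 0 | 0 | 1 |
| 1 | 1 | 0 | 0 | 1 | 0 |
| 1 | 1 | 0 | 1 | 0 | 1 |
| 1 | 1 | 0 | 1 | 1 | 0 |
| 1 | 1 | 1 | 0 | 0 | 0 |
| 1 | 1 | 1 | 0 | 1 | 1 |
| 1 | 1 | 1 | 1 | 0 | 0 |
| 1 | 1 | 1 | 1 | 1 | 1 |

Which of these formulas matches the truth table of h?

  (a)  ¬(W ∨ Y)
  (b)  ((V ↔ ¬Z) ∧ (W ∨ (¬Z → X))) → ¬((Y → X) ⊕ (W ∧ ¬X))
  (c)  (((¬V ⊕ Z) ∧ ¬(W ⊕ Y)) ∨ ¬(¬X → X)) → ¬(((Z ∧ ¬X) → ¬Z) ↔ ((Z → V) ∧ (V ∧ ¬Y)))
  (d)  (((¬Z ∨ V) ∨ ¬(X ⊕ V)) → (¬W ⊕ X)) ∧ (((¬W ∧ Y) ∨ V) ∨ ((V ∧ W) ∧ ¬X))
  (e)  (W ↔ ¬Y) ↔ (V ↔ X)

(a): at (0,0,0,1,0) it gives 0, but h = 1 — eliminated.
(c): at (0,0,0,0,1) it gives 0, but h = 1 — eliminated.
(d): at (0,0,0,0,0) it gives 0, but h = 1 — eliminated.
(e): at (0,0,0,0,0) it gives 0, but h = 1 — eliminated.
Only (b) survives; checking it on all 32 rows confirms it matches h.

b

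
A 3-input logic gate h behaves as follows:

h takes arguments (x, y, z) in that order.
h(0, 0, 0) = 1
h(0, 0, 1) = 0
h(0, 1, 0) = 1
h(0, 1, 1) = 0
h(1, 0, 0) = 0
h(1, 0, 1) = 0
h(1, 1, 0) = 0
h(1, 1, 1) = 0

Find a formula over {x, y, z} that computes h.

Collect the rows where h=1 — (0,0,0), (0,1,0) — and write one minterm per row: ¬x·¬y·¬z, ¬x·y·¬z. Their union (logical OR) reproduces the table exactly.

h(x, y, z) = ((¬x ∧ ¬y) ∧ ¬z) ∨ ((¬x ∧ y) ∧ ¬z)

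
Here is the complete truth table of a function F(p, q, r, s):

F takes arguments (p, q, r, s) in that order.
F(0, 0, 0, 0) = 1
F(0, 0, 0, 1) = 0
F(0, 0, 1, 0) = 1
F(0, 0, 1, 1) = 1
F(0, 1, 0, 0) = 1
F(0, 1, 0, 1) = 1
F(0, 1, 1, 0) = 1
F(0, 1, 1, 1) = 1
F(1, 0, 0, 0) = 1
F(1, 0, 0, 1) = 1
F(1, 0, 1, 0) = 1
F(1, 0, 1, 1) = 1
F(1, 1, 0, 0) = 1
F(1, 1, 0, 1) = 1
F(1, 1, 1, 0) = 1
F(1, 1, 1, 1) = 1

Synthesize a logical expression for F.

Only row (0,0,0,1) gives 0. So F is 1 everywhere except there — the complement of the minterm ¬p·¬q·¬r·s.

F(p, q, r, s) = ~(((~p & ~q) & ~r) & s)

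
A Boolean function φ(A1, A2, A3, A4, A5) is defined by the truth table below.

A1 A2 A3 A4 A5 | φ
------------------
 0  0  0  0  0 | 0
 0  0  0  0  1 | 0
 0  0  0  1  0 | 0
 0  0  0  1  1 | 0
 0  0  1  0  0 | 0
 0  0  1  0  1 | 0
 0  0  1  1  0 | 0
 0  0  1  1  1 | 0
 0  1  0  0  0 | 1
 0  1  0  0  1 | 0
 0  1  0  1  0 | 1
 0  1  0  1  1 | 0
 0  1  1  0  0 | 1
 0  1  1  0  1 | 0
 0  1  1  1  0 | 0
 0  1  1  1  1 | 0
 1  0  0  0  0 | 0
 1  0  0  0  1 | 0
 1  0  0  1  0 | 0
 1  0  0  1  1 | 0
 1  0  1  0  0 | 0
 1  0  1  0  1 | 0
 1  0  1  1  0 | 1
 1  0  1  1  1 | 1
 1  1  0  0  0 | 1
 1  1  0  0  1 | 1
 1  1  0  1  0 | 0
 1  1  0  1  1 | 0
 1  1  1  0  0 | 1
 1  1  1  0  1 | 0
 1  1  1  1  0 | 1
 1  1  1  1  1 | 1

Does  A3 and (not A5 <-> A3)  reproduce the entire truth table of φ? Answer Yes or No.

No

Evaluate A3 and (not A5 <-> A3) on each row and compare to φ:
  A1=0, A2=0, A3=0, A4=0, A5=0: formula gives 0, φ = 0 ✓
  A1=0, A2=0, A3=0, A4=0, A5=1: formula gives 0, φ = 0 ✓
  A1=0, A2=0, A3=0, A4=1, A5=0: formula gives 0, φ = 0 ✓
  A1=0, A2=0, A3=0, A4=1, A5=1: formula gives 0, φ = 0 ✓
  A1=0, A2=0, A3=1, A4=0, A5=0: formula gives 1, but φ = 0 ✗
A single disagreement suffices: at (0,0,1,0,0) they differ, so the formula does not compute φ.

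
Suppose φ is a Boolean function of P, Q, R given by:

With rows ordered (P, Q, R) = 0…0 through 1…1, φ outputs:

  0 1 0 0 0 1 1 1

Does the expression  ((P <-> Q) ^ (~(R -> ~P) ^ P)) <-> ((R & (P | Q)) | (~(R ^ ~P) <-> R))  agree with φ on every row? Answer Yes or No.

No

Test each input against both φ and the formula:
  P=0, Q=0, R=0: formula gives 1, but φ = 0 ✗
Row (0,0,0) is a counterexample, so the formula is not equivalent to φ.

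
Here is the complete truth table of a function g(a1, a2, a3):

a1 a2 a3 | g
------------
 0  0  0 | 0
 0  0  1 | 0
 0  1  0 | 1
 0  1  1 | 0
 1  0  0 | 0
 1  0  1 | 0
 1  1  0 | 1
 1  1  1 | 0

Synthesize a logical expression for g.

g(a1, a2, a3) = ((¬a1 ∧ a2) ∧ ¬a3) ∨ ((a1 ∧ a2) ∧ ¬a3)

The 1-rows are (0,1,0), (1,1,0). Each contributes one minterm — ¬a1·a2·¬a3; a1·a2·¬a3 — and their disjunction is a sum-of-products form of g.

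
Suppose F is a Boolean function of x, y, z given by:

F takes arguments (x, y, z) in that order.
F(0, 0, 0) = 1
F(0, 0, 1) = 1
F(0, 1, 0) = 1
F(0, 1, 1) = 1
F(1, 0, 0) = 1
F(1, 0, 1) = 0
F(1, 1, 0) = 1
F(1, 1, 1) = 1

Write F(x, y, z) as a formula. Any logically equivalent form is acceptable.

F(x, y, z) = NOT ((x AND NOT y) AND z)

Only row (1,0,1) gives 0. So F is 1 everywhere except there — the complement of the minterm x·¬y·z.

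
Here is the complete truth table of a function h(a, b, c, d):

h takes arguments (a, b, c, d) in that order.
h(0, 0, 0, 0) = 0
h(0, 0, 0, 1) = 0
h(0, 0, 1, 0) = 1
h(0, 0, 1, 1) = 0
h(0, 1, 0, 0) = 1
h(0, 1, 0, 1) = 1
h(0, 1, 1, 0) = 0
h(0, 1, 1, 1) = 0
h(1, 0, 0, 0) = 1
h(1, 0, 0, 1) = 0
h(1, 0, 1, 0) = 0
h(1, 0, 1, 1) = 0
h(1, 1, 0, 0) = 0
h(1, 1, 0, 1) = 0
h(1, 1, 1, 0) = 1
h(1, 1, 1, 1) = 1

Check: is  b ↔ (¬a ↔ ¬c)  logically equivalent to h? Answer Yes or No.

No

Check the formula against h row by row:
  a=0, b=0, c=0, d=0: formula gives 0, h = 0 ✓
  a=0, b=0, c=0, d=1: formula gives 0, h = 0 ✓
  a=0, b=0, c=1, d=0: formula gives 1, h = 1 ✓
  a=0, b=0, c=1, d=1: formula gives 1, but h = 0 ✗
Row (0,0,1,1) is a counterexample, so the formula is not equivalent to h.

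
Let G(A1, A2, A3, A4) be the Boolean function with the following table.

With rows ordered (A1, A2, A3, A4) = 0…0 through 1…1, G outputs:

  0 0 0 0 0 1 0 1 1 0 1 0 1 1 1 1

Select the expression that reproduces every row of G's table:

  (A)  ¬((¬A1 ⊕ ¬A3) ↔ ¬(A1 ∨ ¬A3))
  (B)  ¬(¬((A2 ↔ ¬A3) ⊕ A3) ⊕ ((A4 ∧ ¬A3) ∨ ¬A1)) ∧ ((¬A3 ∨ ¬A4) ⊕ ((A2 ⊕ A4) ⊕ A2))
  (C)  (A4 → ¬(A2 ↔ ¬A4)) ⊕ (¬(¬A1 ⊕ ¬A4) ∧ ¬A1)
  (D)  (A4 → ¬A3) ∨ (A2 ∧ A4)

(A) fails at (0,1,0,1): the formula yields 0, G is 1.
(B) fails at (0,0,0,0): the formula yields 1, G is 0.
(D) fails at (0,0,0,0): the formula yields 1, G is 0.
That leaves (C). Evaluating it on every row reproduces the table of G exactly.

C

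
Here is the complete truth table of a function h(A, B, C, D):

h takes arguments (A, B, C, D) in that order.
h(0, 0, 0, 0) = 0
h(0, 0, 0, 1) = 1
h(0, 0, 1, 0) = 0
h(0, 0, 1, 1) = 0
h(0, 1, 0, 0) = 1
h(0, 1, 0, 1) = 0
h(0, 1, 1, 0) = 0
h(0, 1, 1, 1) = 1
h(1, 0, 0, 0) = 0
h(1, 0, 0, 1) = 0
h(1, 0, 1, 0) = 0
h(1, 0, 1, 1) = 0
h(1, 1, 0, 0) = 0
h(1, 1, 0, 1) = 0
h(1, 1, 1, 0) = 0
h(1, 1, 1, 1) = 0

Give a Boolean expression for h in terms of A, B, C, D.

h(A, B, C, D) = ((((¬A ∧ ¬B) ∧ ¬C) ∧ D) ∨ (((¬A ∧ B) ∧ ¬C) ∧ ¬D)) ∨ (((¬A ∧ B) ∧ C) ∧ D)

Collect the rows where h=1 — (0,0,0,1), (0,1,0,0), (0,1,1,1) — and write one minterm per row: ¬A·¬B·¬C·D, ¬A·B·¬C·¬D, ¬A·B·C·D. Their union (logical OR) reproduces the table exactly.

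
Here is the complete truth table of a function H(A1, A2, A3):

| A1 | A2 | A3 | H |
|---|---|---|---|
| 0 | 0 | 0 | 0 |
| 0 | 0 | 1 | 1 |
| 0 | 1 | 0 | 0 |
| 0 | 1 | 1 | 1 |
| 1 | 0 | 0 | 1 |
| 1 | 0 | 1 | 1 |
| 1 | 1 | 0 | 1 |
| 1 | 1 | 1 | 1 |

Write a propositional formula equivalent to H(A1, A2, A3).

H(A1, A2, A3) = ~(((~A1 & ~A2) & ~A3) | ((~A1 & A2) & ~A3))

H is 0 on only 2 rows — (0,0,0), (0,1,0). Writing each as a minterm (¬A1·¬A2·¬A3, ¬A1·A2·¬A3) and OR-ing them characterizes exactly where H=0, so H is the negation of that disjunction.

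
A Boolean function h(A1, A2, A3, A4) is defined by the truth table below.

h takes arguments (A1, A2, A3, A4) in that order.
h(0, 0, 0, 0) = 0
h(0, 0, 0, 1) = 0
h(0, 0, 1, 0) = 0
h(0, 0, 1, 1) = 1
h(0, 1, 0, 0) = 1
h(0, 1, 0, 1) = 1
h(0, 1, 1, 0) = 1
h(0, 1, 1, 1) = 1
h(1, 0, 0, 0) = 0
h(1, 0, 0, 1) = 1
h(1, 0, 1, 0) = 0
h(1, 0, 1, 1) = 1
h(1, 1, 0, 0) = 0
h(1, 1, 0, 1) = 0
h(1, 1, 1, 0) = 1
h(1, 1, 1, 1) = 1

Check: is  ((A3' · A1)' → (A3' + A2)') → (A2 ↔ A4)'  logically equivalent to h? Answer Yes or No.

No

Check the formula against h row by row:
  A1=0, A2=0, A3=0, A4=0: formula gives 1, but h = 0 ✗
Row (0,0,0,0) is a counterexample, so the formula is not equivalent to h.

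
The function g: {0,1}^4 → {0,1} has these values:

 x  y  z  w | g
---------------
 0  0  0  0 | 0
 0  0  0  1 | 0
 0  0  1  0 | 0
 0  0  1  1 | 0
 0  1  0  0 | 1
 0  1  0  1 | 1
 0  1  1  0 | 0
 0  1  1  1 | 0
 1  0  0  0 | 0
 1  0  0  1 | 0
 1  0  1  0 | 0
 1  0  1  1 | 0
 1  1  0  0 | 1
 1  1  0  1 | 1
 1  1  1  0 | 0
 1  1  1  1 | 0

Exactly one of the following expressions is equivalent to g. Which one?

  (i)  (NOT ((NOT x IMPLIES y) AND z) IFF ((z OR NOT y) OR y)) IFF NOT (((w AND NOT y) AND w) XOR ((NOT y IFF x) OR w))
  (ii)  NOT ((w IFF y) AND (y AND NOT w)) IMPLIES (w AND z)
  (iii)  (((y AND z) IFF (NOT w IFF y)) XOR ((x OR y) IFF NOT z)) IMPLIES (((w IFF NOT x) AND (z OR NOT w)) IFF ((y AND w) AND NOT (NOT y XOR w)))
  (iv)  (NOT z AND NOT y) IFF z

(i) fails at (0,0,0,0): the formula yields 1, g is 0.
(ii) fails at (0,0,1,1): the formula yields 1, g is 0.
(iii) fails at (0,0,0,0): the formula yields 1, g is 0.
(iv) is the remaining candidate, and it agrees with g on all 16 inputs.

iv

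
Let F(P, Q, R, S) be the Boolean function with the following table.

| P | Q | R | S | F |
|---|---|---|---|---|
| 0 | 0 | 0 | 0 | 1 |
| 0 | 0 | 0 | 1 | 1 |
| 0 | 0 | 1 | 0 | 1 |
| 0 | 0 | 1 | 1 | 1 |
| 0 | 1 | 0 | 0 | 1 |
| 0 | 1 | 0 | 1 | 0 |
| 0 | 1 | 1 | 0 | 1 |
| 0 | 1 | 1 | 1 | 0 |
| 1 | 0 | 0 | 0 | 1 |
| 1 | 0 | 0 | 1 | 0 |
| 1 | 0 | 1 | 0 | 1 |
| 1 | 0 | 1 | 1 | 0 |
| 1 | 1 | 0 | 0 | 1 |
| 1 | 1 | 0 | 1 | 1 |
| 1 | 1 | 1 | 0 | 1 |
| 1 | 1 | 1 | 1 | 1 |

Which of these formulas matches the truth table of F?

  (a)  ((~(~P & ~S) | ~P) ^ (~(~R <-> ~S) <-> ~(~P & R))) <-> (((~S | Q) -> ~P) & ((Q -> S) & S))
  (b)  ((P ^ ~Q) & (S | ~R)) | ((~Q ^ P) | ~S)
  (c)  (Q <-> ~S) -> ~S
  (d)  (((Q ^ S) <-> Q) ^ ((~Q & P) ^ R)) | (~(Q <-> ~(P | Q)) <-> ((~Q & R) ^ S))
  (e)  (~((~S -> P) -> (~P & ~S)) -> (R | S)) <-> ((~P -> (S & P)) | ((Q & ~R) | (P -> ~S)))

(a) disagrees with F on (0,0,0,0) (formula → 0, table → 1); rule it out.
(c) disagrees with F on (0,0,0,1) (formula → 0, table → 1); rule it out.
(d) disagrees with F on (0,1,0,1) (formula → 1, table → 0); rule it out.
(e) disagrees with F on (0,1,0,1) (formula → 1, table → 0); rule it out.
That leaves (b). Evaluating it on every row reproduces the table of F exactly.

b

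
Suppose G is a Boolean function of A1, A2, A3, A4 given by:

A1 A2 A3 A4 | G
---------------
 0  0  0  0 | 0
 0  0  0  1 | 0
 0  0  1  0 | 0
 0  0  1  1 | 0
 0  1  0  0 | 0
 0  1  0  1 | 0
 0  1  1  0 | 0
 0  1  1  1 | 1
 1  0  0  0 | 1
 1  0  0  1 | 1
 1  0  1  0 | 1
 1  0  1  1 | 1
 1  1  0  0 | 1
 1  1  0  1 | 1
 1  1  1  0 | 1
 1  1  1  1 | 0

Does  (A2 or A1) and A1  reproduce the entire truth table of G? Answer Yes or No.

Check the formula against G row by row:
  A1=0, A2=0, A3=0, A4=0: formula gives 0, G = 0 ✓
  A1=0, A2=0, A3=0, A4=1: formula gives 0, G = 0 ✓
  A1=0, A2=0, A3=1, A4=0: formula gives 0, G = 0 ✓
  A1=0, A2=0, A3=1, A4=1: formula gives 0, G = 0 ✓
  …
  A1=0, A2=1, A3=1, A4=1: formula gives 0, but G = 1 ✗
A single disagreement suffices: at (0,1,1,1) they differ, so the formula does not compute G.

No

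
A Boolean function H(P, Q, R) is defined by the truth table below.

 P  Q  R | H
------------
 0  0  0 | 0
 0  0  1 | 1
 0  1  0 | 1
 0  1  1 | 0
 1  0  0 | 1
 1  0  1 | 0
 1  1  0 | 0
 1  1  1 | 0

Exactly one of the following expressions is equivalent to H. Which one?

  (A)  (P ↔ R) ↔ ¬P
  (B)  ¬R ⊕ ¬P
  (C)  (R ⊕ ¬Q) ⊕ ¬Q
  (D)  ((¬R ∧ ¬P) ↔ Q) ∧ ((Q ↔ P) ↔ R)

D

(A): at (0,0,0) it gives 1, but H = 0 — eliminated.
(B): at (0,1,0) it gives 0, but H = 1 — eliminated.
(C): at (0,1,0) it gives 0, but H = 1 — eliminated.
(D) is the remaining candidate, and it agrees with H on all 8 inputs.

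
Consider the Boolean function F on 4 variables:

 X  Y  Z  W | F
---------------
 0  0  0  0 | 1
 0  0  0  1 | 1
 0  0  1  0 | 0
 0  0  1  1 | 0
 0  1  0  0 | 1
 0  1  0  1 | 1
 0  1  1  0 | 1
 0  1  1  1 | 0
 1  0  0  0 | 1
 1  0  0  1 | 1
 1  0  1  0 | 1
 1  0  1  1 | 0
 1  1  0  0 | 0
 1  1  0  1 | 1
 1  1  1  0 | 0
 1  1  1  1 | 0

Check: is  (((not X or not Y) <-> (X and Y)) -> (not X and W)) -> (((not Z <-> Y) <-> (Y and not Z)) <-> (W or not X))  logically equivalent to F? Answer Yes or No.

No

Evaluate (((not X or not Y) <-> (X and Y)) -> (not X and W)) -> (((not Z <-> Y) <-> (Y and not Z)) <-> (W or not X)) on each row and compare to F:
  X=0, Y=0, Z=0, W=0: formula gives 1, F = 1 ✓
  X=0, Y=0, Z=0, W=1: formula gives 1, F = 1 ✓
  X=0, Y=0, Z=1, W=0: formula gives 0, F = 0 ✓
  X=0, Y=0, Z=1, W=1: formula gives 0, F = 0 ✓
  …
  X=0, Y=1, Z=1, W=1: formula gives 1, but F = 0 ✗
Row (0,1,1,1) is a counterexample, so the formula is not equivalent to F.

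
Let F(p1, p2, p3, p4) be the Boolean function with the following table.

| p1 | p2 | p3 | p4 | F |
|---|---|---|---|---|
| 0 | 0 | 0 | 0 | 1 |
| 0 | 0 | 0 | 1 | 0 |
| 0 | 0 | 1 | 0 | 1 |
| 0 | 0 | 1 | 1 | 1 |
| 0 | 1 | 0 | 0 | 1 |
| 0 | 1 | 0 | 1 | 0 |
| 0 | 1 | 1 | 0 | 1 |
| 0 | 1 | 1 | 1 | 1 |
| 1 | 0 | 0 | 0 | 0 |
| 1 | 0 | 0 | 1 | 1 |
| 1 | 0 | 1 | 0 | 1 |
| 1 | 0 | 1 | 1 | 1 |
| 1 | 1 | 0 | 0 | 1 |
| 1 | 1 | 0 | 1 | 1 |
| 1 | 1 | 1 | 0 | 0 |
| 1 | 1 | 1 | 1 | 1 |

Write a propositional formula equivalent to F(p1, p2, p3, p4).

F(p1, p2, p3, p4) = ¬((((((¬p1 ∧ ¬p2) ∧ ¬p3) ∧ p4) ∨ (((¬p1 ∧ p2) ∧ ¬p3) ∧ p4)) ∨ (((p1 ∧ ¬p2) ∧ ¬p3) ∧ ¬p4)) ∨ (((p1 ∧ p2) ∧ p3) ∧ ¬p4))

F is 0 on only 4 rows — (0,0,0,1), (0,1,0,1), (1,0,0,0), (1,1,1,0). Writing each as a minterm (¬p1·¬p2·¬p3·p4, ¬p1·p2·¬p3·p4, p1·¬p2·¬p3·¬p4, p1·p2·p3·¬p4) and OR-ing them characterizes exactly where F=0, so F is the negation of that disjunction.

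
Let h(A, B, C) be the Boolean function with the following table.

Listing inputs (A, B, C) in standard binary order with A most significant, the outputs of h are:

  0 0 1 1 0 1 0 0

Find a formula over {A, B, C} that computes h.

h=1 on 3 inputs: (0,1,0), (0,1,1), (1,0,1). Reading each as a conjunction of literals (¬A·B·¬C, ¬A·B·C, A·¬B·C) and taking the OR gives the canonical DNF.

h(A, B, C) = (((~A & B) & ~C) | ((~A & B) & C)) | ((A & ~B) & C)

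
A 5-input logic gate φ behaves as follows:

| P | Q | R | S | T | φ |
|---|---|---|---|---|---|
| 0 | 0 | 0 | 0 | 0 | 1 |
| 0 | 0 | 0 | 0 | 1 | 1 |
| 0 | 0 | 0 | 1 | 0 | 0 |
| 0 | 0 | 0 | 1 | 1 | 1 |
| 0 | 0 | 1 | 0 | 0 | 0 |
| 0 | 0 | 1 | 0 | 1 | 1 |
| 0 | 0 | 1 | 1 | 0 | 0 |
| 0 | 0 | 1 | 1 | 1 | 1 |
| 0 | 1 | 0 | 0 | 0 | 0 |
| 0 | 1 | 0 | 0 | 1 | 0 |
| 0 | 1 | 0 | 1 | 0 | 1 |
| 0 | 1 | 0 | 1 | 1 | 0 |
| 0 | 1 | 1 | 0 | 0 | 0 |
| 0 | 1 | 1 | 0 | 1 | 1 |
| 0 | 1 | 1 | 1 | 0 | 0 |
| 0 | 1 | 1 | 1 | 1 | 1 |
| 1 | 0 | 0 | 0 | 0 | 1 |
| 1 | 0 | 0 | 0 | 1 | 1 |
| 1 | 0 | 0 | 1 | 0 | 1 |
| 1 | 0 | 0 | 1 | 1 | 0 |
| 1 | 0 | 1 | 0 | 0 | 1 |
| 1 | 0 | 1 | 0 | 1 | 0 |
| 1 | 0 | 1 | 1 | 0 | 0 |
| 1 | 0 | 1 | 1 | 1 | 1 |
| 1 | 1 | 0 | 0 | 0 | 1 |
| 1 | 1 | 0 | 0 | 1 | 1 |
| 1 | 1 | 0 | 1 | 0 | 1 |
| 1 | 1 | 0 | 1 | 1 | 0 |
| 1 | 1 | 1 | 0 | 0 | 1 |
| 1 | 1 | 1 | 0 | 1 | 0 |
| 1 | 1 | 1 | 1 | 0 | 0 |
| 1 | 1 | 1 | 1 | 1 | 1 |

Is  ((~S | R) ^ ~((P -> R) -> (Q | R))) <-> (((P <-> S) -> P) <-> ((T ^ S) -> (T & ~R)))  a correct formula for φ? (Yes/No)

Test each input against both φ and the formula:
  P=0, Q=0, R=0, S=0, T=0: formula gives 1, φ = 1 ✓
  P=0, Q=0, R=0, S=0, T=1: formula gives 1, φ = 1 ✓
  P=0, Q=0, R=0, S=1, T=0: formula gives 0, φ = 0 ✓
  P=0, Q=0, R=0, S=1, T=1: formula gives 1, φ = 1 ✓
  … (the remaining 28 rows also agree.)
All 32 rows match — the expression computes φ exactly.

Yes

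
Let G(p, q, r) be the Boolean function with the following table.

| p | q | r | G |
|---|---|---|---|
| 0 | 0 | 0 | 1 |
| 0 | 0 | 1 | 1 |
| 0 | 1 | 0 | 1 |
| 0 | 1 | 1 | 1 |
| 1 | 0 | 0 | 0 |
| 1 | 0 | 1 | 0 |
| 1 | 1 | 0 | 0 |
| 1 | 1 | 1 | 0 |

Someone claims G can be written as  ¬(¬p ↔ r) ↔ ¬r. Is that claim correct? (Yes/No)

Yes

Evaluate ¬(¬p ↔ r) ↔ ¬r on each row and compare to G:
  p=0, q=0, r=0: formula gives 1, G = 1 ✓
  p=0, q=0, r=1: formula gives 1, G = 1 ✓
  p=0, q=1, r=0: formula gives 1, G = 1 ✓
  p=0, q=1, r=1: formula gives 1, G = 1 ✓
  p=1, q=0, r=0: formula gives 0, G = 0 ✓
  …and likewise for the remaining 3 rows.
Every row agrees, so the formula is equivalent.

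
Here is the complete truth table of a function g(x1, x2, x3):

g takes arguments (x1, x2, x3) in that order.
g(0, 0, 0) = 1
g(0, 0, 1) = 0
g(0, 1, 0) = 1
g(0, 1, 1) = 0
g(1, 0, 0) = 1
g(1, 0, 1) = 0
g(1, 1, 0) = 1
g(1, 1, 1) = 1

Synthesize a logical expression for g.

g(x1, x2, x3) = NOT ((((NOT x1 AND NOT x2) AND x3) OR ((NOT x1 AND x2) AND x3)) OR ((x1 AND NOT x2) AND x3))

g is 0 on only 3 rows — (0,0,1), (0,1,1), (1,0,1). Writing each as a minterm (¬x1·¬x2·x3, ¬x1·x2·x3, x1·¬x2·x3) and OR-ing them characterizes exactly where g=0, so g is the negation of that disjunction.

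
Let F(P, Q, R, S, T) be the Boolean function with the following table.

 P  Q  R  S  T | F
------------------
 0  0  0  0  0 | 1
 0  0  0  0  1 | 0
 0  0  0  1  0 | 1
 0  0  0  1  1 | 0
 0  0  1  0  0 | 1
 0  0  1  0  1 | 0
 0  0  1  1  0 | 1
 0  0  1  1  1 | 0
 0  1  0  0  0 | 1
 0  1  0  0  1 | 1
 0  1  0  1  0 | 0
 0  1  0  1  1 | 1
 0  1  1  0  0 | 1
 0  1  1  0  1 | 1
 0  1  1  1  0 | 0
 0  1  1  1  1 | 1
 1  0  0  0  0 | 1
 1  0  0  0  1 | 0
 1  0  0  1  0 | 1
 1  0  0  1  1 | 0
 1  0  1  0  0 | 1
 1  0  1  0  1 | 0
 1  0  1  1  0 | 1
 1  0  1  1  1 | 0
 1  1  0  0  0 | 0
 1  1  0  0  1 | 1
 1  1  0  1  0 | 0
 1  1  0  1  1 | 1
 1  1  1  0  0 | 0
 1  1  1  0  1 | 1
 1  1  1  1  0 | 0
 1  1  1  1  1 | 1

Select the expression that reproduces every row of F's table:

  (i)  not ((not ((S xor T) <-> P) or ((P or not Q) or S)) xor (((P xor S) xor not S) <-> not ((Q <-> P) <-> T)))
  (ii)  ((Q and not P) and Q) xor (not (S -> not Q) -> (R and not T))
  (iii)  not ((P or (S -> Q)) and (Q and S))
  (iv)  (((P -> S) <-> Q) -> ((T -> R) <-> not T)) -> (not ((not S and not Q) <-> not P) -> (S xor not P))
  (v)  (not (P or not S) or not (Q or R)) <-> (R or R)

(ii) fails at (0,0,0,0,1): the formula yields 1, F is 0.
(iii) fails at (0,0,0,0,1): the formula yields 1, F is 0.
(iv) fails at (0,0,0,0,1): the formula yields 1, F is 0.
(v) fails at (0,0,0,0,0): the formula yields 0, F is 1.
Only (i) survives; checking it on all 32 rows confirms it matches F.

i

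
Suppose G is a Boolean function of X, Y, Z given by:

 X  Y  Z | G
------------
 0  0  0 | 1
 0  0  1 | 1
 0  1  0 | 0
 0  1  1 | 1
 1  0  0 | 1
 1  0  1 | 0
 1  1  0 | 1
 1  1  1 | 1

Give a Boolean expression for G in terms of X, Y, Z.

There are just 2 zero rows: (0,1,0), (1,0,1). Their minterms are ¬X·Y·¬Z, X·¬Y·Z; the OR of those covers precisely the 0-outputs, and negating it yields G.

G(X, Y, Z) = NOT (((NOT X AND Y) AND NOT Z) OR ((X AND NOT Y) AND Z))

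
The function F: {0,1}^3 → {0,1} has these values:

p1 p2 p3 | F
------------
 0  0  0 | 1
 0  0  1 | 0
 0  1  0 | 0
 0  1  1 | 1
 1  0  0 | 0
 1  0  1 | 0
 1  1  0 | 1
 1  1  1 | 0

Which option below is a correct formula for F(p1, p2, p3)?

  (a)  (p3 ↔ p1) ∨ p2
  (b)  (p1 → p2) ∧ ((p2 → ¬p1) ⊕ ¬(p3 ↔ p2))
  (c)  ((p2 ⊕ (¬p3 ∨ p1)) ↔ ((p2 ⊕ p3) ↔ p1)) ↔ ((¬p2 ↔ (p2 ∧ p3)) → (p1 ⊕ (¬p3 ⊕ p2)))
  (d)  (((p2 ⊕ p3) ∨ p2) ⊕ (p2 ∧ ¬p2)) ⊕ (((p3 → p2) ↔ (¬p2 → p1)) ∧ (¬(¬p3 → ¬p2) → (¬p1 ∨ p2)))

b

(a) disagrees with F on (0,1,0) (formula → 1, table → 0); rule it out.
(c) disagrees with F on (0,0,1) (formula → 1, table → 0); rule it out.
(d) disagrees with F on (0,0,0) (formula → 0, table → 1); rule it out.
That leaves (b). Evaluating it on every row reproduces the table of F exactly.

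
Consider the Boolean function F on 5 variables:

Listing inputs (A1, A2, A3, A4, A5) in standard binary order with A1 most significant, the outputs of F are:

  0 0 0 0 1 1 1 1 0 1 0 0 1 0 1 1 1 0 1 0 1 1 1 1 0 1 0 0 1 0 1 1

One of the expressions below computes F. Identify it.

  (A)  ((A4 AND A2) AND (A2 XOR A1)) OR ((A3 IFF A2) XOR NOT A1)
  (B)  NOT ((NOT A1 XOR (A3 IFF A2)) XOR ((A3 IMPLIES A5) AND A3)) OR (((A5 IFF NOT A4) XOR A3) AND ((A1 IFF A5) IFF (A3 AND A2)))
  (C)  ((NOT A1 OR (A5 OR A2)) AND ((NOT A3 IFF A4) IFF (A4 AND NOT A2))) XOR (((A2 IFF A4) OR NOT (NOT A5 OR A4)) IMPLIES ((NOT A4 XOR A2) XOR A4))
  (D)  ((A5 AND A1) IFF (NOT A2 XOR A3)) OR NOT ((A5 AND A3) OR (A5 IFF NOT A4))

(A) fails at (0,1,0,0,0): the formula yields 1, F is 0.
(B) fails at (0,0,0,0,0): the formula yields 1, F is 0.
(D) fails at (0,0,0,0,0): the formula yields 1, F is 0.
Only (C) survives; checking it on all 32 rows confirms it matches F.

C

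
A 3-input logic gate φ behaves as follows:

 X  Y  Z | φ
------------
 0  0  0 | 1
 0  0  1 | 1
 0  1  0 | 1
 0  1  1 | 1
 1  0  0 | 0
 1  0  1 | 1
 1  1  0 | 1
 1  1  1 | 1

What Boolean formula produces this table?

φ(X, Y, Z) = ~((X & ~Y) & ~Z)

φ is 0 on exactly one input, (1,0,0), whose minterm is X·¬Y·¬Z. So φ is the negation of that single conjunction.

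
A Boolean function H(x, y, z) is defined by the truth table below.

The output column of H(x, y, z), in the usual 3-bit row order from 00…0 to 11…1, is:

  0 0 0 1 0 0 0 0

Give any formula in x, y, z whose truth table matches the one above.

Only row (0,1,1) gives 1. That row's minterm ¬x·y·z is H directly.

H(x, y, z) = (¬x ∧ y) ∧ z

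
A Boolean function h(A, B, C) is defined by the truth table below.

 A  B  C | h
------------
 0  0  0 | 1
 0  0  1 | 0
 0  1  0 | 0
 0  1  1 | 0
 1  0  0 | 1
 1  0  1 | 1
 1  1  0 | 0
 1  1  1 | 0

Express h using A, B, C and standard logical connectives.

h(A, B, C) = (((~A & ~B) & ~C) | ((A & ~B) & ~C)) | ((A & ~B) & C)

Collect the rows where h=1 — (0,0,0), (1,0,0), (1,0,1) — and write one minterm per row: ¬A·¬B·¬C, A·¬B·¬C, A·¬B·C. Their union (logical OR) reproduces the table exactly.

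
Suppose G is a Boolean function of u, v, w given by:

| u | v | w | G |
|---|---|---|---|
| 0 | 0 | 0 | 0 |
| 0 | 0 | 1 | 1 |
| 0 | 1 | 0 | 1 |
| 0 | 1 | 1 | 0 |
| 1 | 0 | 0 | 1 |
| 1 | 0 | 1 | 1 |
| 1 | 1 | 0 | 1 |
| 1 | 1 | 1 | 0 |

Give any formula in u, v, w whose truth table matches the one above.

The 0-rows are (0,0,0), (0,1,1), (1,1,1). Take each as a conjunction (¬u·¬v·¬w, ¬u·v·w, u·v·w), form their disjunction, and complement — that gives a formula that is 1 everywhere G is.

G(u, v, w) = ((((u' · v') · w') + ((u' · v) · w)) + ((u · v) · w))'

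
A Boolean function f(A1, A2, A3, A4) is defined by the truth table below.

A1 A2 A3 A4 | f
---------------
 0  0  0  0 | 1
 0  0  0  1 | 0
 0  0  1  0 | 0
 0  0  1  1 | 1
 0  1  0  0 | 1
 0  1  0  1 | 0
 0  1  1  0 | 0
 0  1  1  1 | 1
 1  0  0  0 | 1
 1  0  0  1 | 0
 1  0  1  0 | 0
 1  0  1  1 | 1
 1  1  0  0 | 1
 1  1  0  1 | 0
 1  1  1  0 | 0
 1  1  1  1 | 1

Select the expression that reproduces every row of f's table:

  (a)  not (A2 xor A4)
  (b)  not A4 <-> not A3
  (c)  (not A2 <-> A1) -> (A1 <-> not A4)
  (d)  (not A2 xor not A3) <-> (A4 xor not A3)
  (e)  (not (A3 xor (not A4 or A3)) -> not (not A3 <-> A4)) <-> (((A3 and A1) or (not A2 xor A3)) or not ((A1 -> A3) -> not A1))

(a) fails at (0,0,1,0): the formula yields 1, f is 0.
(c) fails at (0,0,0,1): the formula yields 1, f is 0.
(d) fails at (0,0,0,0): the formula yields 0, f is 1.
(e) fails at (0,0,1,0): the formula yields 1, f is 0.
Only (b) survives; checking it on all 16 rows confirms it matches f.

b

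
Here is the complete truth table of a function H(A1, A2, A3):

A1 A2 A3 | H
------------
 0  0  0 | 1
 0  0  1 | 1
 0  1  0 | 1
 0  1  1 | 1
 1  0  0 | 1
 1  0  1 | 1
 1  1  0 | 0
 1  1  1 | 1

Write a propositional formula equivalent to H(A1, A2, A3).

H is 0 on exactly one input, (1,1,0), whose minterm is A1·A2·¬A3. So H is the negation of that single conjunction.

H(A1, A2, A3) = NOT ((A1 AND A2) AND NOT A3)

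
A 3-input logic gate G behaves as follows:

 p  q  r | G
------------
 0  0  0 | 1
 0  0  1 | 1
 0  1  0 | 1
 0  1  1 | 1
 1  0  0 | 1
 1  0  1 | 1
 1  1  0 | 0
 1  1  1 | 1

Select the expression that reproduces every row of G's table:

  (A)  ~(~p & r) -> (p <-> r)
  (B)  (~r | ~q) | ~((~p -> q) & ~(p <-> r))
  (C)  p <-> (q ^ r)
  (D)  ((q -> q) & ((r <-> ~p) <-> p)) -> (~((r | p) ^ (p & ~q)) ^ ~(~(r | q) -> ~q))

(A) fails at (1,0,0): the formula yields 0, G is 1.
(B) fails at (0,1,1): the formula yields 0, G is 1.
(C) fails at (0,0,1): the formula yields 0, G is 1.
Only (D) survives; checking it on all 8 rows confirms it matches G.

D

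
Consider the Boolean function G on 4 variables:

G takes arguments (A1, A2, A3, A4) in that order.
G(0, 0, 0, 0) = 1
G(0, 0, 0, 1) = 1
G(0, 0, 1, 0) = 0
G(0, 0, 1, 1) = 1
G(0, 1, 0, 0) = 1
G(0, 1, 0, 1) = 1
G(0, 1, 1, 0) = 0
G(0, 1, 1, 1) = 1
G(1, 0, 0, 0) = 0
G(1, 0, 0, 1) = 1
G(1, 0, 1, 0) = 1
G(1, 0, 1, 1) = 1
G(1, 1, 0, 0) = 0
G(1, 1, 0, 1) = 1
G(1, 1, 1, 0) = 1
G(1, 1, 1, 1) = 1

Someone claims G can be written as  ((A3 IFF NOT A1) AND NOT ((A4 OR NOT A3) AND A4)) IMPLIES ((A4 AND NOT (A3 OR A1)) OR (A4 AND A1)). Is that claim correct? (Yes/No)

Yes

Check the formula against G row by row:
  A1=0, A2=0, A3=0, A4=0: formula gives 1, G = 1 ✓
  A1=0, A2=0, A3=0, A4=1: formula gives 1, G = 1 ✓
  A1=0, A2=0, A3=1, A4=0: formula gives 0, G = 0 ✓
  A1=0, A2=0, A3=1, A4=1: formula gives 1, G = 1 ✓
  …and likewise for the remaining 12 rows.
All 16 rows match — the expression computes G exactly.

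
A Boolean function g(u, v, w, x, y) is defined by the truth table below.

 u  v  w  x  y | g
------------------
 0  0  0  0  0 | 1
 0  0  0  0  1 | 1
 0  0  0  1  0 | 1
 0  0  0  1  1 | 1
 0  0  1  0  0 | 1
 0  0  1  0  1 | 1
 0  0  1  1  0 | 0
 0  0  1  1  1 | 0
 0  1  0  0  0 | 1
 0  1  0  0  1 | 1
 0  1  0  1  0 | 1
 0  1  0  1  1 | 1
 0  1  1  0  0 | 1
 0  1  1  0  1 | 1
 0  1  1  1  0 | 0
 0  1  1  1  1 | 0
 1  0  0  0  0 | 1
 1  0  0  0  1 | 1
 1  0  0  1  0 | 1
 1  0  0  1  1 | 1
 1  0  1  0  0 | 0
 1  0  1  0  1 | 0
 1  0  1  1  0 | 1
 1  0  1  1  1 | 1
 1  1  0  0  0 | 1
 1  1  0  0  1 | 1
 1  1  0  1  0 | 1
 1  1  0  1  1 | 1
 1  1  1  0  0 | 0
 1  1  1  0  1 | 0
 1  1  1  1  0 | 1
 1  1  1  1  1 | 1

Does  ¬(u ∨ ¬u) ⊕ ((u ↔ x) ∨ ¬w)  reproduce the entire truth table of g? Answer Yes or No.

Yes

Evaluate ¬(u ∨ ¬u) ⊕ ((u ↔ x) ∨ ¬w) on each row and compare to g:
  u=0, v=0, w=0, x=0, y=0: formula gives 1, g = 1 ✓
  u=0, v=0, w=0, x=0, y=1: formula gives 1, g = 1 ✓
  u=0, v=0, w=0, x=1, y=0: formula gives 1, g = 1 ✓
  u=0, v=0, w=0, x=1, y=1: formula gives 1, g = 1 ✓
  …and likewise for the remaining 28 rows.
All 32 rows match — the expression computes g exactly.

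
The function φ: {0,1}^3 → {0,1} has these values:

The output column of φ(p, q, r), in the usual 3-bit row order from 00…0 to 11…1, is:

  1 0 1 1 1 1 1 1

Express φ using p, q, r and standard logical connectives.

φ(p, q, r) = NOT ((NOT p AND NOT q) AND r)

φ is 0 on exactly one input, (0,0,1), whose minterm is ¬p·¬q·r. So φ is the negation of that single conjunction.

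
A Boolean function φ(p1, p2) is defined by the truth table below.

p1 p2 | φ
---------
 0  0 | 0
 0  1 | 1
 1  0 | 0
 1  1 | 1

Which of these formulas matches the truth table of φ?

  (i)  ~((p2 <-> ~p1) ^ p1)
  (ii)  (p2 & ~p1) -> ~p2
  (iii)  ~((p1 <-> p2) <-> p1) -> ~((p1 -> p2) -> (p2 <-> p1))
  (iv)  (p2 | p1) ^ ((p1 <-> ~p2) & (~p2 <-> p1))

iii

(i) fails at (0,0): the formula yields 1, φ is 0.
(ii) fails at (0,0): the formula yields 1, φ is 0.
(iv) fails at (0,1): the formula yields 0, φ is 1.
That leaves (iii). Evaluating it on every row reproduces the table of φ exactly.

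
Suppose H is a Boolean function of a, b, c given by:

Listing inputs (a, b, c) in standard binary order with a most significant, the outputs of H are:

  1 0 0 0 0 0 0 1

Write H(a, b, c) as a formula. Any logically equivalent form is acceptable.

H(a, b, c) = ((a' · b') · c') + ((a · b) · c)

The 1-rows are (0,0,0), (1,1,1). Each contributes one minterm — ¬a·¬b·¬c; a·b·c — and their disjunction is a sum-of-products form of H.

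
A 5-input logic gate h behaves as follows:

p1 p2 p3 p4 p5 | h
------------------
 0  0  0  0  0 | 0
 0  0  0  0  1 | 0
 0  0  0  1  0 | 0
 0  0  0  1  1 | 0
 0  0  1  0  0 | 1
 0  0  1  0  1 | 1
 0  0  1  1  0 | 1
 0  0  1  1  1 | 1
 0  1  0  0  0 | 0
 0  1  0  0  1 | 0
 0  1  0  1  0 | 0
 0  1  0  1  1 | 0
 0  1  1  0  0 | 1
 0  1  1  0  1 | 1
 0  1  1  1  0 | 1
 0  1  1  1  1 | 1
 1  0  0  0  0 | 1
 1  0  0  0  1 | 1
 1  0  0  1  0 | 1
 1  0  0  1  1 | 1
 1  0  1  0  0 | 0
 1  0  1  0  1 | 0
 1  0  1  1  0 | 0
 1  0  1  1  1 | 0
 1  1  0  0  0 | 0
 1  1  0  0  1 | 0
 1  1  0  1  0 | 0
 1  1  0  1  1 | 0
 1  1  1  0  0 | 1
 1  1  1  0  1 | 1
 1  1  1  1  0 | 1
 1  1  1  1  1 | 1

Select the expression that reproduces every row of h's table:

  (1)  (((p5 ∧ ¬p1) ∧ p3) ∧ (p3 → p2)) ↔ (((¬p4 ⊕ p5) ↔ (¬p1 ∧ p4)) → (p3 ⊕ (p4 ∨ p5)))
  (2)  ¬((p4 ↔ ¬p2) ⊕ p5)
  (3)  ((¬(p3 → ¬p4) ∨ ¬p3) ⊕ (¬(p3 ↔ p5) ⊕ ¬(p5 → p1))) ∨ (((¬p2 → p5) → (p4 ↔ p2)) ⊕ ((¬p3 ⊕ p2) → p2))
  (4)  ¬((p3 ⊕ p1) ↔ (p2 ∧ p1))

4

(1): at (0,0,1,0,0) it gives 0, but h = 1 — eliminated.
(2): at (0,0,0,0,0) it gives 1, but h = 0 — eliminated.
(3): at (0,0,0,0,0) it gives 1, but h = 0 — eliminated.
(4) is the remaining candidate, and it agrees with h on all 32 inputs.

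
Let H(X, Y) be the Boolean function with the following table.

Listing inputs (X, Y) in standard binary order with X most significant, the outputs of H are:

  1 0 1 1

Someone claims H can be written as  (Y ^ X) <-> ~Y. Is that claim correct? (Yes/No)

No

Test each input against both H and the formula:
  X=0, Y=0: formula gives 0, but H = 1 ✗
A single disagreement suffices: at (0,0) they differ, so the formula does not compute H.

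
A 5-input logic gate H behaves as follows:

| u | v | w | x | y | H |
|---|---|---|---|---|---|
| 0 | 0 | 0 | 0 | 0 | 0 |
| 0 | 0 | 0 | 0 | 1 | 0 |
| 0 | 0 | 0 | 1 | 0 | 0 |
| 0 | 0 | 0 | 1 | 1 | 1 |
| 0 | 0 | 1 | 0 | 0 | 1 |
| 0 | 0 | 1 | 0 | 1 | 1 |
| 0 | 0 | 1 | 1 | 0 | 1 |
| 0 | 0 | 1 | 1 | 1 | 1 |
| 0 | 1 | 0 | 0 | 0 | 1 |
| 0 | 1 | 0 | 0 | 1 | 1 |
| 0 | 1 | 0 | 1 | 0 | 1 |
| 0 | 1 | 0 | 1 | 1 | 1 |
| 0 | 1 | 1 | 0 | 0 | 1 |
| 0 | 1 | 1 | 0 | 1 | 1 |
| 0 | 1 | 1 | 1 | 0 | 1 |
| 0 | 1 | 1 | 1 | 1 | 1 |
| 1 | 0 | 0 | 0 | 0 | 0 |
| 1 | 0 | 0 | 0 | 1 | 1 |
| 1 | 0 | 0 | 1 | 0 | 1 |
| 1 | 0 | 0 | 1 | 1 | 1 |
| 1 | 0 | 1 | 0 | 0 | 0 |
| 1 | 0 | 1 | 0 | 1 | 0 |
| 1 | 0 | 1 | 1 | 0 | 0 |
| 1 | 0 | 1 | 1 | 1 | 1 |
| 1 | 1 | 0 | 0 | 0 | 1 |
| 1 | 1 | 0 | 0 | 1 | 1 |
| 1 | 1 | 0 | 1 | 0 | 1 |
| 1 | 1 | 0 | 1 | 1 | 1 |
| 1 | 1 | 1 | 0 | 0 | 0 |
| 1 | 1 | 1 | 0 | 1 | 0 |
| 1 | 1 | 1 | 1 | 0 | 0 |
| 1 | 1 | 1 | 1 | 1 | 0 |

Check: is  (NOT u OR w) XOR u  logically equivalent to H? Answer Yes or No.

Evaluate (NOT u OR w) XOR u on each row and compare to H:
  u=0, v=0, w=0, x=0, y=0: formula gives 1, but H = 0 ✗
Since they disagree at (0,0,0,0,0), the expression is not a correct formula for H.

No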